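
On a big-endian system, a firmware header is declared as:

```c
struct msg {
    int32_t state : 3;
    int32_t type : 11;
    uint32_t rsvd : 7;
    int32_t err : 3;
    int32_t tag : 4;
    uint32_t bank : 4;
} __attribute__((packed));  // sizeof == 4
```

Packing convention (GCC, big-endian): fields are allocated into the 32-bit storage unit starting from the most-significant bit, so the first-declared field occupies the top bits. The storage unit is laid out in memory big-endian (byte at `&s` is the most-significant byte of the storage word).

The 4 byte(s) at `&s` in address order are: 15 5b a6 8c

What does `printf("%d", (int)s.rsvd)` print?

116

[0]=0x15 [1]=0x5b [2]=0xa6 [3]=0x8c (big-endian) → word 0x155ba68c
state [29+:3] = (word>>29) & 0x7 = 0
type [18+:11] = (word>>18) & 0x7ff = 1366
rsvd [11+:7] = (word>>11) & 0x7f = 116  ←
err [8+:3] = (word>>8) & 0x7 = 6
tag [4+:4] = (word>>4) & 0xf = 8
bank [0+:4] = (word>>0) & 0xf = 12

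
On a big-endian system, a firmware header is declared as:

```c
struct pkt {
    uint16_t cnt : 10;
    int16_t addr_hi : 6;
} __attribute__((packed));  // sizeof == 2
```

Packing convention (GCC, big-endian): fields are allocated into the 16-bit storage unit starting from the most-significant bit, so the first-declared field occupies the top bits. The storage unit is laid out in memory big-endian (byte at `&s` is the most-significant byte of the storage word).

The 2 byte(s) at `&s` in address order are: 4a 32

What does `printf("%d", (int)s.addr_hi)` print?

[0]=0x4a [1]=0x32 (big-endian) → word 0x4a32
cnt [6+:10] = (word>>6) & 0x3ff = 296
addr_hi [0+:6] = (word>>0) & 0x3f = 50  ←
addr_hi signed 6b, MSB=1: 50 - 64 = -14

-14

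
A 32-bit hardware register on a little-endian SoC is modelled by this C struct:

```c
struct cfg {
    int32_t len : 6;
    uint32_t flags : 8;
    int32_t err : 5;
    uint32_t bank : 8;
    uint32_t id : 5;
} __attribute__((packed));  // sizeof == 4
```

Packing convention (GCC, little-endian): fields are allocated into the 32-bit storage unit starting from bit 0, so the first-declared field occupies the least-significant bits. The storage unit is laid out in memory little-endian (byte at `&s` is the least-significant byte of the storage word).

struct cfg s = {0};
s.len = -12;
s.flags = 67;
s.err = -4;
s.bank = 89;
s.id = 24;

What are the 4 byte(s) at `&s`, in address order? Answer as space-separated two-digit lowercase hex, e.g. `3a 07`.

f4 10 cf c2

len:6 = -12 → 0x34 << 0 → word 0x00000034
flags:8 = 67 → 0x43 << 6 → word 0x000010f4
err:5 = -4 → 0x1c << 14 → word 0x000710f4
bank:8 = 89 → 0x59 << 19 → word 0x02cf10f4
id:5 = 24 → 0x18 << 27 → word 0xc2cf10f4
word = 0xc2cf10f4 → little-endian bytes:
  [0]=0xf4  [1]=0x10  [2]=0xcf  [3]=0xc2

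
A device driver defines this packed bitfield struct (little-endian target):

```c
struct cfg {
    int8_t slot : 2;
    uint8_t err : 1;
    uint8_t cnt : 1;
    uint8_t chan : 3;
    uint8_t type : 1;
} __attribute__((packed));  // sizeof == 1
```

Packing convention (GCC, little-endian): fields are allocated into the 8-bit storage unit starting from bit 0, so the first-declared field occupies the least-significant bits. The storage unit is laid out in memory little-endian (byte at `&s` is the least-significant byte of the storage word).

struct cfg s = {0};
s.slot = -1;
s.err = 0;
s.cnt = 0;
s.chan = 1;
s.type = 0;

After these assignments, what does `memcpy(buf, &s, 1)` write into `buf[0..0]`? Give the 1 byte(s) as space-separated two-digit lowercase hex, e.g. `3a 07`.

13

slot:2 = -1 → 0x3 << 0 → word 0x03
err:1 = 0 → 0x0 << 2 → word 0x03
cnt:1 = 0 → 0x0 << 3 → word 0x03
chan:3 = 1 → 0x1 << 4 → word 0x13
type:1 = 0 → 0x0 << 7 → word 0x13
word = 0x13 → little-endian bytes:
  [0]=0x13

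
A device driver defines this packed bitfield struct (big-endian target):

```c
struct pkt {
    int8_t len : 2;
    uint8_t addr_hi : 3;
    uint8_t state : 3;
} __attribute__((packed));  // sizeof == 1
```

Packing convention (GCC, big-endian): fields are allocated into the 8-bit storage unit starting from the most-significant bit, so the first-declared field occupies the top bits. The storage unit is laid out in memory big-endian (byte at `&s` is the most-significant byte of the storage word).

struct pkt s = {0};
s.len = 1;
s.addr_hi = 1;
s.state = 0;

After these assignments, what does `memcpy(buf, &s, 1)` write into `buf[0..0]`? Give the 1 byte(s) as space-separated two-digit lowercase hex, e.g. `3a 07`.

[6+:2] len=1 & 0x3 = 0x1; word=0x40
[3+:3] addr_hi=1 & 0x7 = 0x1; word=0x48
[0+:3] state=0 & 0x7 = 0x0; word=0x48
word = 0x48 → big-endian bytes:
  [0]=0x48

48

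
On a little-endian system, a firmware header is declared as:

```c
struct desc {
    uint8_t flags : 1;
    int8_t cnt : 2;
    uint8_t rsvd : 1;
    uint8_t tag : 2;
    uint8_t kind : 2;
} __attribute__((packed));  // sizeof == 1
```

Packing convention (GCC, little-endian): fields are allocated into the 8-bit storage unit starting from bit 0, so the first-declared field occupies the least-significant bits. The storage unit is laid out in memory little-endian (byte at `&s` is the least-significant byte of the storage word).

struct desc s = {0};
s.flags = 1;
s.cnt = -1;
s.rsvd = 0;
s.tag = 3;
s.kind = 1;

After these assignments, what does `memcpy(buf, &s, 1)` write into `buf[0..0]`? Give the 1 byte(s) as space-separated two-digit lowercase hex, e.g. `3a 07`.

77

flags (1b) val=1 bits=0x1 at bit 0: 0x01
cnt (2b) val=-1 bits=0x3 at bit 1: 0x07
rsvd (1b) val=0 bits=0x0 at bit 3: 0x07
tag (2b) val=3 bits=0x3 at bit 4: 0x37
kind (2b) val=1 bits=0x1 at bit 6: 0x77
word = 0x77 → little-endian bytes:
  [0]=0x77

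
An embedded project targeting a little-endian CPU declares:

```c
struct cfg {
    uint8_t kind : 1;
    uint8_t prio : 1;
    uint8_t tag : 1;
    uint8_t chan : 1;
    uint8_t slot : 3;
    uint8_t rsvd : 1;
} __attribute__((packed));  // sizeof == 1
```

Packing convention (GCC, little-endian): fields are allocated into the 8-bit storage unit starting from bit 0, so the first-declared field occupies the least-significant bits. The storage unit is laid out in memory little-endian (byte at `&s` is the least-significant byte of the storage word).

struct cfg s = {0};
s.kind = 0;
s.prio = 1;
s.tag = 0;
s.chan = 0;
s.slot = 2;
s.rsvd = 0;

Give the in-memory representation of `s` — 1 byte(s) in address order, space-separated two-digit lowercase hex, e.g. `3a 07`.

kind:1 = 0 → 0x0 << 0 → word 0x00
prio:1 = 1 → 0x1 << 1 → word 0x02
tag:1 = 0 → 0x0 << 2 → word 0x02
chan:1 = 0 → 0x0 << 3 → word 0x02
slot:3 = 2 → 0x2 << 4 → word 0x22
rsvd:1 = 0 → 0x0 << 7 → word 0x22
word = 0x22 → little-endian bytes:
  [0]=0x22

22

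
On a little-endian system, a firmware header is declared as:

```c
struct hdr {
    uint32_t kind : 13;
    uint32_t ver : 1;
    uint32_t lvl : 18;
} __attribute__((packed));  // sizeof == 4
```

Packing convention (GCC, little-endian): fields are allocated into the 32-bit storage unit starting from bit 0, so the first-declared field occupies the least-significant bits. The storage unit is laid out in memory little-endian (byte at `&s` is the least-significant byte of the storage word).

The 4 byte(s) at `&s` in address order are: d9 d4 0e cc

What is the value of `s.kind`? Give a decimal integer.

[0]=0xd9 [1]=0xd4 [2]=0x0e [3]=0xcc (little-endian) → word 0xcc0ed4d9
kind:13 @ bit 0 → (0xcc0ed4d9>>0)&0x1fff = 0x14d9  ←
ver:1 @ bit 13 → (0xcc0ed4d9>>13)&0x1 = 0x0
lvl:18 @ bit 14 → (0xcc0ed4d9>>14)&0x3ffff = 0x3303b

5337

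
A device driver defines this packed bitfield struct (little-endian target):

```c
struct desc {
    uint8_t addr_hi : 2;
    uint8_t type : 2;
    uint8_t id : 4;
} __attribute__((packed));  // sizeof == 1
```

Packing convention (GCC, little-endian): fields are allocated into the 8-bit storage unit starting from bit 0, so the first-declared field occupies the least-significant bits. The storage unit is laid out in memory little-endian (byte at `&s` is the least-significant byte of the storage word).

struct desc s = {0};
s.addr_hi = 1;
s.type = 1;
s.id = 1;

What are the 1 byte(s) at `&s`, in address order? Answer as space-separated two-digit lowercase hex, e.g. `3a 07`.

15

[0+:2] addr_hi=1 & 0x3 = 0x1; word=0x01
[2+:2] type=1 & 0x3 = 0x1; word=0x05
[4+:4] id=1 & 0xf = 0x1; word=0x15
word = 0x15 → little-endian bytes:
  [0]=0x15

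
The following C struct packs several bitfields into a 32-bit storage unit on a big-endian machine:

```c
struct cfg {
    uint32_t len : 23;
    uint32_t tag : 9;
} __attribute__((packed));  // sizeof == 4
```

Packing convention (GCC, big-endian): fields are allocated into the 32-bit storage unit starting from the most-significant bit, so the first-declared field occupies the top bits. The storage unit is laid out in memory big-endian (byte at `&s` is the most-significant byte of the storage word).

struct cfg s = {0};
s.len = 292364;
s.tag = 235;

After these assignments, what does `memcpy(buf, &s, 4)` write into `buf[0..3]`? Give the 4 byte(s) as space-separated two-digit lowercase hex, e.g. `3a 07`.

08 ec 18 eb

len:23 = 292364 → 0x4760c << 9 → word 0x08ec1800
tag:9 = 235 → 0xeb << 0 → word 0x08ec18eb
word = 0x08ec18eb → big-endian bytes:
  [0]=0x08  [1]=0xec  [2]=0x18  [3]=0xeb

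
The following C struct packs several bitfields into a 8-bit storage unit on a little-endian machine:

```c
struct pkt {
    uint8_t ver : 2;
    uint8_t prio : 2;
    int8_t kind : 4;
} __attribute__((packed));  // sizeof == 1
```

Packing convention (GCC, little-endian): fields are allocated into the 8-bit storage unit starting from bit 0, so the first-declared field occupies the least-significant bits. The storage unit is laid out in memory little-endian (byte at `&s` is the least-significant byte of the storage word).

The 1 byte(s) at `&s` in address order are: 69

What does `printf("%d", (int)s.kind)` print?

[0]=0x69 (little-endian) → word 0x69
ver [0+:2] = (word>>0) & 0x3 = 1
prio [2+:2] = (word>>2) & 0x3 = 2
kind [4+:4] = (word>>4) & 0xf = 6  ←
kind signed 4b, MSB=0: value = 6

6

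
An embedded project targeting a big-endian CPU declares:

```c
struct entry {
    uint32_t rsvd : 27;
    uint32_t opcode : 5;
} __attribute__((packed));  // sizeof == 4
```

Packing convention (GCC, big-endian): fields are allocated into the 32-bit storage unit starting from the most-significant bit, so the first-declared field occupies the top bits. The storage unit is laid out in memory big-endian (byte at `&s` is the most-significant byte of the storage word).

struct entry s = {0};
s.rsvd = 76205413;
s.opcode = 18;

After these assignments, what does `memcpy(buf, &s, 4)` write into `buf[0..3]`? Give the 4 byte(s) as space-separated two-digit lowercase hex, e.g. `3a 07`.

rsvd:27 = 76205413 → 0x48acd65 << 5 → word 0x9159aca0
opcode:5 = 18 → 0x12 << 0 → word 0x9159acb2
word = 0x9159acb2 → big-endian bytes:
  [0]=0x91  [1]=0x59  [2]=0xac  [3]=0xb2

91 59 ac b2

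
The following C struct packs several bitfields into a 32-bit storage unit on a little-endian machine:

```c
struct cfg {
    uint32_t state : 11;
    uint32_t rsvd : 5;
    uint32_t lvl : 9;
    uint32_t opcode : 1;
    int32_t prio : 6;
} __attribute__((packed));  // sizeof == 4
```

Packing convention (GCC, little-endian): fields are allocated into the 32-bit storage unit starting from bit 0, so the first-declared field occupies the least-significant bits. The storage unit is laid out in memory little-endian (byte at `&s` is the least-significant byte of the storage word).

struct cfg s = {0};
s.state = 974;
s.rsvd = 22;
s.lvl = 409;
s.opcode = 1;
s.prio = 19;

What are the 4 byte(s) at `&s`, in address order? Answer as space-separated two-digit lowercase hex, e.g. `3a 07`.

state (11b) val=974 bits=0x3ce at bit 0: 0x000003ce
rsvd (5b) val=22 bits=0x16 at bit 11: 0x0000b3ce
lvl (9b) val=409 bits=0x199 at bit 16: 0x0199b3ce
opcode (1b) val=1 bits=0x1 at bit 25: 0x0399b3ce
prio (6b) val=19 bits=0x13 at bit 26: 0x4f99b3ce
word = 0x4f99b3ce → little-endian bytes:
  [0]=0xce  [1]=0xb3  [2]=0x99  [3]=0x4f

ce b3 99 4f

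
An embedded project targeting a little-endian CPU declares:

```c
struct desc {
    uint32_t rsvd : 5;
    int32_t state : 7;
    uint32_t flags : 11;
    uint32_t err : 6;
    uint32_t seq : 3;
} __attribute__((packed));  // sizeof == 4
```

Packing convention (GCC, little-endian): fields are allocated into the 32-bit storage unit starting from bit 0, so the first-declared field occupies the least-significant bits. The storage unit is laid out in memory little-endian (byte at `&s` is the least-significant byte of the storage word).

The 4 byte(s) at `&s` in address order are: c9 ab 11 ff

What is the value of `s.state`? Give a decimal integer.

-34

[0]=0xc9 [1]=0xab [2]=0x11 [3]=0xff (little-endian) → word 0xff11abc9
rsvd:5 @ bit 0 → (0xff11abc9>>0)&0x1f = 0x9
state:7 @ bit 5 → (0xff11abc9>>5)&0x7f = 0x5e  ←
flags:11 @ bit 12 → (0xff11abc9>>12)&0x7ff = 0x11a
err:6 @ bit 23 → (0xff11abc9>>23)&0x3f = 0x3e
seq:3 @ bit 29 → (0xff11abc9>>29)&0x7 = 0x7
state signed 7b, MSB=1: 94 - 128 = -34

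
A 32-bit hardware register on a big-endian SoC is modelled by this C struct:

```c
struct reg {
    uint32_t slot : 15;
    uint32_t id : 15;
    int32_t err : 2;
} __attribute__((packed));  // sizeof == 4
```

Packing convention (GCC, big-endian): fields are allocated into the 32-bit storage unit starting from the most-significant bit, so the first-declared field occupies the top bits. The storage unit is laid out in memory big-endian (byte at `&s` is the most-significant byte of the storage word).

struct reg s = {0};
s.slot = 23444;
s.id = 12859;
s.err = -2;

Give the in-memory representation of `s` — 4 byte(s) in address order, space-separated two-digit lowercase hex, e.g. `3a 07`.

b7 28 c8 ee

[17+:15] slot=23444 & 0x7fff = 0x5b94; word=0xb7280000
[2+:15] id=12859 & 0x7fff = 0x323b; word=0xb728c8ec
[0+:2] err=-2 & 0x3 = 0x2; word=0xb728c8ee
word = 0xb728c8ee → big-endian bytes:
  [0]=0xb7  [1]=0x28  [2]=0xc8  [3]=0xee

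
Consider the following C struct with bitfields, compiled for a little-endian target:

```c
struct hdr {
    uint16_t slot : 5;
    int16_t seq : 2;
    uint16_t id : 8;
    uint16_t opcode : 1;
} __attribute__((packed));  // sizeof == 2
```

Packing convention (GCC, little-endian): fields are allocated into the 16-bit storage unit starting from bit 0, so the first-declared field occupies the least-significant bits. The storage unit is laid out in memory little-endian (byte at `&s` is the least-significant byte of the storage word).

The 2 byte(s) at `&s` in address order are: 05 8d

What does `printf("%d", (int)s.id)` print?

26

[0]=0x05 [1]=0x8d (little-endian) → word 0x8d05
slot [0+:5] = (word>>0) & 0x1f = 5
seq [5+:2] = (word>>5) & 0x3 = 0
id [7+:8] = (word>>7) & 0xff = 26  ←
opcode [15+:1] = (word>>15) & 0x1 = 1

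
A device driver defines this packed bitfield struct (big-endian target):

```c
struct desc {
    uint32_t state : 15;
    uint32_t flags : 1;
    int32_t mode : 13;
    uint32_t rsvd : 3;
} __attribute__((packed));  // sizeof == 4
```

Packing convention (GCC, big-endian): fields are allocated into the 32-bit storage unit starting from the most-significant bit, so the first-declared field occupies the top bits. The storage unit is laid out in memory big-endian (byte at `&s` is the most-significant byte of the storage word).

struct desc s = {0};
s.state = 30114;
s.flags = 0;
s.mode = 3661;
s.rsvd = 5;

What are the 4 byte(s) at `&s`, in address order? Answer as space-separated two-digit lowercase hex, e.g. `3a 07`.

eb 44 72 6d

state:15 = 30114 → 0x75a2 << 17 → word 0xeb440000
flags:1 = 0 → 0x0 << 16 → word 0xeb440000
mode:13 = 3661 → 0xe4d << 3 → word 0xeb447268
rsvd:3 = 5 → 0x5 << 0 → word 0xeb44726d
word = 0xeb44726d → big-endian bytes:
  [0]=0xeb  [1]=0x44  [2]=0x72  [3]=0x6d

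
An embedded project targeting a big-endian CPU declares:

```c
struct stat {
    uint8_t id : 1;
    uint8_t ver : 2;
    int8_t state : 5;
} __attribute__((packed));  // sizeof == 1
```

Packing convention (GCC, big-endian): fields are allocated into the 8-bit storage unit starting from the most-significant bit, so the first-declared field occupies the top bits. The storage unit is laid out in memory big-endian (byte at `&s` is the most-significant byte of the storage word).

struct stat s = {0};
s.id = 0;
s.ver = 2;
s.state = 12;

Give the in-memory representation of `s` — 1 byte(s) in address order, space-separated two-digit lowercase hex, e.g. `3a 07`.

[7+:1] id=0 & 0x1 = 0x0; word=0x00
[5+:2] ver=2 & 0x3 = 0x2; word=0x40
[0+:5] state=12 & 0x1f = 0xc; word=0x4c
word = 0x4c → big-endian bytes:
  [0]=0x4c

4c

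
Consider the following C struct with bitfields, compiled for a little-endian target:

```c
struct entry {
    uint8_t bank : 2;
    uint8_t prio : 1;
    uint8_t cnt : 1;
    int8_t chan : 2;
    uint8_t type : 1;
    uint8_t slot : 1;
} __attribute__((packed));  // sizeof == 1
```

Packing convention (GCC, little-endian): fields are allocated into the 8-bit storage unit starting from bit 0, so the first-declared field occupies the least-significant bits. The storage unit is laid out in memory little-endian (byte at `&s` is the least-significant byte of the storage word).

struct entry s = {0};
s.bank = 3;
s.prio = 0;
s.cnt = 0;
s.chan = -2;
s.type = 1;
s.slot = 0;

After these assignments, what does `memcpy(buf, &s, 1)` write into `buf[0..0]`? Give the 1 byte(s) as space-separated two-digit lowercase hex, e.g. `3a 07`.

[0+:2] bank=3 & 0x3 = 0x3; word=0x03
[2+:1] prio=0 & 0x1 = 0x0; word=0x03
[3+:1] cnt=0 & 0x1 = 0x0; word=0x03
[4+:2] chan=-2 & 0x3 = 0x2; word=0x23
[6+:1] type=1 & 0x1 = 0x1; word=0x63
[7+:1] slot=0 & 0x1 = 0x0; word=0x63
word = 0x63 → little-endian bytes:
  [0]=0x63

63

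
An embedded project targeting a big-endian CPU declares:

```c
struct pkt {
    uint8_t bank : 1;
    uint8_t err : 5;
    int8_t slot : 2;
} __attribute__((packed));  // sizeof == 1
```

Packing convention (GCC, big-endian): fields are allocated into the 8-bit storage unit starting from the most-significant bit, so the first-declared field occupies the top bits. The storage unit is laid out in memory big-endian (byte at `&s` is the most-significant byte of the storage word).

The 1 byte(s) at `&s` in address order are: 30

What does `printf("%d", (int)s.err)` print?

[0]=0x30 (big-endian) → word 0x30
bank [7+:1] = (word>>7) & 0x1 = 0
err [2+:5] = (word>>2) & 0x1f = 12  ←
slot [0+:2] = (word>>0) & 0x3 = 0

12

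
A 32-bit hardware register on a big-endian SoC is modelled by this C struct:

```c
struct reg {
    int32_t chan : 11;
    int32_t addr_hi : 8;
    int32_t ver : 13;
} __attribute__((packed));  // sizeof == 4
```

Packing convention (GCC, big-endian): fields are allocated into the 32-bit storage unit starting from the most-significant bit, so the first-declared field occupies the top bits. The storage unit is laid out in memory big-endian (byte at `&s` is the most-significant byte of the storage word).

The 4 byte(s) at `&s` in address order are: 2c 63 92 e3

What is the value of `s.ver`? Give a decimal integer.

[0]=0x2c [1]=0x63 [2]=0x92 [3]=0xe3 (big-endian) → word 0x2c6392e3
chan:11 @ bit 21 → (0x2c6392e3>>21)&0x7ff = 0x163
addr_hi:8 @ bit 13 → (0x2c6392e3>>13)&0xff = 0x1c
ver:13 @ bit 0 → (0x2c6392e3>>0)&0x1fff = 0x12e3  ←
ver signed 13b, MSB=1: 4835 - 8192 = -3357

-3357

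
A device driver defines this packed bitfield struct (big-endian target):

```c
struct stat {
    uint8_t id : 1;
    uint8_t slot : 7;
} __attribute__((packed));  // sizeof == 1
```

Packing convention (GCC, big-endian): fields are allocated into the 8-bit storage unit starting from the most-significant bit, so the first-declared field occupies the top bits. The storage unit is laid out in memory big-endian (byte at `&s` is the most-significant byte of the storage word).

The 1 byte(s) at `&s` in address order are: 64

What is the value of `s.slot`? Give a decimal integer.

100

[0]=0x64 (big-endian) → word 0x64
id:1 @ bit 7 → (0x64>>7)&0x1 = 0x0
slot:7 @ bit 0 → (0x64>>0)&0x7f = 0x64  ←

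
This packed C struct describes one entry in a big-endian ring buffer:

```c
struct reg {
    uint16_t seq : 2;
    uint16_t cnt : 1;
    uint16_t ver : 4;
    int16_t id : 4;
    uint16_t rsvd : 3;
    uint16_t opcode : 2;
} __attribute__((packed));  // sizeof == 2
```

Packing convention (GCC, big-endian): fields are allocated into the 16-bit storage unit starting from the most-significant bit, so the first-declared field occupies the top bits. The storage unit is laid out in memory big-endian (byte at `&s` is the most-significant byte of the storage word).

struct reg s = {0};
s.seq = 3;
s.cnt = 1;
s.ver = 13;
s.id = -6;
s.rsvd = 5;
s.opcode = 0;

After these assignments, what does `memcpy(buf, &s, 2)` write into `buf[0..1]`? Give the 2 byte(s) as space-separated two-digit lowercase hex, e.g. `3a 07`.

seq:2 = 3 → 0x3 << 14 → word 0xc000
cnt:1 = 1 → 0x1 << 13 → word 0xe000
ver:4 = 13 → 0xd << 9 → word 0xfa00
id:4 = -6 → 0xa << 5 → word 0xfb40
rsvd:3 = 5 → 0x5 << 2 → word 0xfb54
opcode:2 = 0 → 0x0 << 0 → word 0xfb54
word = 0xfb54 → big-endian bytes:
  [0]=0xfb  [1]=0x54

fb 54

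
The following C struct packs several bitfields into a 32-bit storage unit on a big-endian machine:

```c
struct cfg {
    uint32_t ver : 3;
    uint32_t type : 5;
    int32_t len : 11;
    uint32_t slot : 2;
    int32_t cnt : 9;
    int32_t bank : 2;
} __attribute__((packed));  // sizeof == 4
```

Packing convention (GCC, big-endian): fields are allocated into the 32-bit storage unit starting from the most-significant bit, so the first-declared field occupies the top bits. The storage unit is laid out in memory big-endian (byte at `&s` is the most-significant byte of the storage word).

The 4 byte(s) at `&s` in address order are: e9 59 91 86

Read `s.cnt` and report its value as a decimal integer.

[0]=0xe9 [1]=0x59 [2]=0x91 [3]=0x86 (big-endian) → word 0xe9599186
ver:3 @ bit 29 → (0xe9599186>>29)&0x7 = 0x7
type:5 @ bit 24 → (0xe9599186>>24)&0x1f = 0x9
len:11 @ bit 13 → (0xe9599186>>13)&0x7ff = 0x2cc
slot:2 @ bit 11 → (0xe9599186>>11)&0x3 = 0x2
cnt:9 @ bit 2 → (0xe9599186>>2)&0x1ff = 0x61  ←
bank:2 @ bit 0 → (0xe9599186>>0)&0x3 = 0x2
cnt signed 9b, MSB=0: value = 97

97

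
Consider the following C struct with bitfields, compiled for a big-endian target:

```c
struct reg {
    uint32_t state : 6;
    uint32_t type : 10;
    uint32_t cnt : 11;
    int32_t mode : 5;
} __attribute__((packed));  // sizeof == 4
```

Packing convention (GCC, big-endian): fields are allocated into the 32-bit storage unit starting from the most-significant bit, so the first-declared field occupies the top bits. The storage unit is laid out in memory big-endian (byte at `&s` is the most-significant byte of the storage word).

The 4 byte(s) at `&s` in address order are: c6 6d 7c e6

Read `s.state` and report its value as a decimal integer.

49

[0]=0xc6 [1]=0x6d [2]=0x7c [3]=0xe6 (big-endian) → word 0xc66d7ce6
state [26+:6] = (word>>26) & 0x3f = 49  ←
type [16+:10] = (word>>16) & 0x3ff = 621
cnt [5+:11] = (word>>5) & 0x7ff = 999
mode [0+:5] = (word>>0) & 0x1f = 6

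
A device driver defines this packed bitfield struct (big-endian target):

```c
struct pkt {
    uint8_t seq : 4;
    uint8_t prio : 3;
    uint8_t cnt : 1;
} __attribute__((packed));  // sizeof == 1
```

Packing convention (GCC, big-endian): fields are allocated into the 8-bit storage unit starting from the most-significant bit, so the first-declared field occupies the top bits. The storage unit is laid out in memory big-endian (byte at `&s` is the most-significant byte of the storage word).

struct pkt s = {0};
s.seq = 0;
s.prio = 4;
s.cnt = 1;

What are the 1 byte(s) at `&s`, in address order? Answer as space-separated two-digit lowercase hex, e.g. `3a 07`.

09

seq (4b) val=0 bits=0x0 at bit 4: 0x00
prio (3b) val=4 bits=0x4 at bit 1: 0x08
cnt (1b) val=1 bits=0x1 at bit 0: 0x09
word = 0x09 → big-endian bytes:
  [0]=0x09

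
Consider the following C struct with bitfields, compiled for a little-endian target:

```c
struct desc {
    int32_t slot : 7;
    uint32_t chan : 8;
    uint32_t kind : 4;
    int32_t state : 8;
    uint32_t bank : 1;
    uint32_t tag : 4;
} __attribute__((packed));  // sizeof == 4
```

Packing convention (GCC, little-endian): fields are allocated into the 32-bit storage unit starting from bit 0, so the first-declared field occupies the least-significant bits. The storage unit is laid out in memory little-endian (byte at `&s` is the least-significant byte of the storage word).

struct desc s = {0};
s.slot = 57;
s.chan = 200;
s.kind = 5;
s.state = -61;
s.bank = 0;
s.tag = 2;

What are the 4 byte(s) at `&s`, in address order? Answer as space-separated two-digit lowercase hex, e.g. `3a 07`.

39 e4 1a 26

slot:7 = 57 → 0x39 << 0 → word 0x00000039
chan:8 = 200 → 0xc8 << 7 → word 0x00006439
kind:4 = 5 → 0x5 << 15 → word 0x0002e439
state:8 = -61 → 0xc3 << 19 → word 0x061ae439
bank:1 = 0 → 0x0 << 27 → word 0x061ae439
tag:4 = 2 → 0x2 << 28 → word 0x261ae439
word = 0x261ae439 → little-endian bytes:
  [0]=0x39  [1]=0xe4  [2]=0x1a  [3]=0x26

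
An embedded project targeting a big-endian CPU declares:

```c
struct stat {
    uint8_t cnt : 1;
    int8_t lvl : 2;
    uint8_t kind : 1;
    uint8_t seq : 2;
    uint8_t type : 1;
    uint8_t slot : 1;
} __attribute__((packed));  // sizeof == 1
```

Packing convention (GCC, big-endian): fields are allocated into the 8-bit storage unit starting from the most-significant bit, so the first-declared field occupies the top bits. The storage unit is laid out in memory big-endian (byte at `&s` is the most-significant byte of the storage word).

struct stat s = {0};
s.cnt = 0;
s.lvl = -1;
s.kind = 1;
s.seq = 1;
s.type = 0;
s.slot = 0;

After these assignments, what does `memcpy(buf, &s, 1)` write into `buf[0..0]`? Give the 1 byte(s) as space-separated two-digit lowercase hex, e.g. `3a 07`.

cnt:1 = 0 → 0x0 << 7 → word 0x00
lvl:2 = -1 → 0x3 << 5 → word 0x60
kind:1 = 1 → 0x1 << 4 → word 0x70
seq:2 = 1 → 0x1 << 2 → word 0x74
type:1 = 0 → 0x0 << 1 → word 0x74
slot:1 = 0 → 0x0 << 0 → word 0x74
word = 0x74 → big-endian bytes:
  [0]=0x74

74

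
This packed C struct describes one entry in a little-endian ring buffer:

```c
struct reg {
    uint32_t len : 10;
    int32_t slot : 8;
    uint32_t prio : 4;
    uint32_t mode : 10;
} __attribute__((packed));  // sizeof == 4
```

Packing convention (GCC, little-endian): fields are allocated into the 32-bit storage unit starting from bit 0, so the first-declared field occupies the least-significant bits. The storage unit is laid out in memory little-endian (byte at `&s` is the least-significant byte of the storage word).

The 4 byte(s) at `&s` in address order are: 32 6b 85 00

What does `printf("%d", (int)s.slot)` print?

[0]=0x32 [1]=0x6b [2]=0x85 [3]=0x00 (little-endian) → word 0x00856b32
len [0+:10] = (word>>0) & 0x3ff = 818
slot [10+:8] = (word>>10) & 0xff = 90  ←
prio [18+:4] = (word>>18) & 0xf = 1
mode [22+:10] = (word>>22) & 0x3ff = 2
slot signed 8b, MSB=0: value = 90

90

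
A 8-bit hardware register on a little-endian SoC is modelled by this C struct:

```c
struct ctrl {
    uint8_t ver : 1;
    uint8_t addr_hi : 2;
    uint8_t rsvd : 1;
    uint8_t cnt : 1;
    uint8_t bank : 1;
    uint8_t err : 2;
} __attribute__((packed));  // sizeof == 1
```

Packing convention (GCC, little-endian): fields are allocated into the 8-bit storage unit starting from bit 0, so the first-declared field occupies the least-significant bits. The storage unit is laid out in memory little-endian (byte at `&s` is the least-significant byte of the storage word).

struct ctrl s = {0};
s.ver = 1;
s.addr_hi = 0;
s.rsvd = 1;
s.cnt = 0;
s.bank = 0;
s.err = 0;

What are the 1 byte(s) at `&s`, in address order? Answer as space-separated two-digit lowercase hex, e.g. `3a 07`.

[0+:1] ver=1 & 0x1 = 0x1; word=0x01
[1+:2] addr_hi=0 & 0x3 = 0x0; word=0x01
[3+:1] rsvd=1 & 0x1 = 0x1; word=0x09
[4+:1] cnt=0 & 0x1 = 0x0; word=0x09
[5+:1] bank=0 & 0x1 = 0x0; word=0x09
[6+:2] err=0 & 0x3 = 0x0; word=0x09
word = 0x09 → little-endian bytes:
  [0]=0x09

09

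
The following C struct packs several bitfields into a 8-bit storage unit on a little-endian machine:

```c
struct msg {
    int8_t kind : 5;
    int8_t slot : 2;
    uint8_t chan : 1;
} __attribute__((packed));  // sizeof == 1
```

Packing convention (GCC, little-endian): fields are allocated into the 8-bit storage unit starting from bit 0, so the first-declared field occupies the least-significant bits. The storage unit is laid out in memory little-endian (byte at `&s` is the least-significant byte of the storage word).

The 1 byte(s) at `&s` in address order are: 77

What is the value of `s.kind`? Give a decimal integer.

[0]=0x77 (little-endian) → word 0x77
kind [0+:5] = (word>>0) & 0x1f = 23  ←
slot [5+:2] = (word>>5) & 0x3 = 3
chan [7+:1] = (word>>7) & 0x1 = 0
kind signed 5b, MSB=1: 23 - 32 = -9

-9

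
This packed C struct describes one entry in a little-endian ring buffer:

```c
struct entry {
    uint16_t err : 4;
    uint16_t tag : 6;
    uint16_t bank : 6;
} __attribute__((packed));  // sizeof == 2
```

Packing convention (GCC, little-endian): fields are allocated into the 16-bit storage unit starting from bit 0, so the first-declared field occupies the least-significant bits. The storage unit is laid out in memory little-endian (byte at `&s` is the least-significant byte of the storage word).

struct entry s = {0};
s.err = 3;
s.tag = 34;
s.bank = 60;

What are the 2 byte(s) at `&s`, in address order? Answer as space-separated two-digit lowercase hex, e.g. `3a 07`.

err:4 = 3 → 0x3 << 0 → word 0x0003
tag:6 = 34 → 0x22 << 4 → word 0x0223
bank:6 = 60 → 0x3c << 10 → word 0xf223
word = 0xf223 → little-endian bytes:
  [0]=0x23  [1]=0xf2

23 f2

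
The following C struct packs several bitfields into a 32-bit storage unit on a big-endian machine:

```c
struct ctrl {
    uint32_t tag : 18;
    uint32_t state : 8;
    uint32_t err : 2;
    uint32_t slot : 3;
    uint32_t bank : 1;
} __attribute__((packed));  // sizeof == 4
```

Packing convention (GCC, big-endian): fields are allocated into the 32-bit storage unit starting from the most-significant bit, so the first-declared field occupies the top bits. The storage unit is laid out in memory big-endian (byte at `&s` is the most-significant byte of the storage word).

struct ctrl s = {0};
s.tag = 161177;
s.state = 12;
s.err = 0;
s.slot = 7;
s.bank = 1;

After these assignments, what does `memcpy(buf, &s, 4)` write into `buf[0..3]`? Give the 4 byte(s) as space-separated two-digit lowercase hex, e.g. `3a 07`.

[14+:18] tag=161177 & 0x3ffff = 0x27599; word=0x9d664000
[6+:8] state=12 & 0xff = 0xc; word=0x9d664300
[4+:2] err=0 & 0x3 = 0x0; word=0x9d664300
[1+:3] slot=7 & 0x7 = 0x7; word=0x9d66430e
[0+:1] bank=1 & 0x1 = 0x1; word=0x9d66430f
word = 0x9d66430f → big-endian bytes:
  [0]=0x9d  [1]=0x66  [2]=0x43  [3]=0x0f

9d 66 43 0f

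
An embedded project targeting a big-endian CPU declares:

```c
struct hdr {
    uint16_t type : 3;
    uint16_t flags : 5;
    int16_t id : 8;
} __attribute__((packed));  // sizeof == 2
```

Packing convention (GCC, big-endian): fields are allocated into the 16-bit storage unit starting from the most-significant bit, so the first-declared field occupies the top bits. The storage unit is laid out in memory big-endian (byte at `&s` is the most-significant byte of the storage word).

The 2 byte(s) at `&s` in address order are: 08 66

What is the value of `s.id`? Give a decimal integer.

102

[0]=0x08 [1]=0x66 (big-endian) → word 0x0866
type:3 @ bit 13 → (0x0866>>13)&0x7 = 0x0
flags:5 @ bit 8 → (0x0866>>8)&0x1f = 0x8
id:8 @ bit 0 → (0x0866>>0)&0xff = 0x66  ←
id signed 8b, MSB=0: value = 102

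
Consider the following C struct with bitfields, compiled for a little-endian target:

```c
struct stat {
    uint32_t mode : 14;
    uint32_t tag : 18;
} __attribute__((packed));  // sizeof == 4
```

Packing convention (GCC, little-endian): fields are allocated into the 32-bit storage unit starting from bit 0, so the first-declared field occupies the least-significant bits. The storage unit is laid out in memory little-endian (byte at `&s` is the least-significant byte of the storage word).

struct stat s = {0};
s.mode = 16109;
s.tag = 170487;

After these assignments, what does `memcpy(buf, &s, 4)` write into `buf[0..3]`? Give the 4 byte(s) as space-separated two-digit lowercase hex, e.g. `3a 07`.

mode (14b) val=16109 bits=0x3eed at bit 0: 0x00003eed
tag (18b) val=170487 bits=0x299f7 at bit 14: 0xa67dfeed
word = 0xa67dfeed → little-endian bytes:
  [0]=0xed  [1]=0xfe  [2]=0x7d  [3]=0xa6

ed fe 7d a6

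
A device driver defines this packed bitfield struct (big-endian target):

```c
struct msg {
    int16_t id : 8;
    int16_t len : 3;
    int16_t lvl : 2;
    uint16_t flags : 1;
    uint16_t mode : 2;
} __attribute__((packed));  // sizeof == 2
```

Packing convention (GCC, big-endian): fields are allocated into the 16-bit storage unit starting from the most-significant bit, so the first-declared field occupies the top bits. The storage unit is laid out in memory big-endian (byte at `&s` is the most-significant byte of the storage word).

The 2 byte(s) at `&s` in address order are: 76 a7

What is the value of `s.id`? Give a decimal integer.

118

[0]=0x76 [1]=0xa7 (big-endian) → word 0x76a7
id [8+:8] = (word>>8) & 0xff = 118  ←
len [5+:3] = (word>>5) & 0x7 = 5
lvl [3+:2] = (word>>3) & 0x3 = 0
flags [2+:1] = (word>>2) & 0x1 = 1
mode [0+:2] = (word>>0) & 0x3 = 3
id signed 8b, MSB=0: value = 118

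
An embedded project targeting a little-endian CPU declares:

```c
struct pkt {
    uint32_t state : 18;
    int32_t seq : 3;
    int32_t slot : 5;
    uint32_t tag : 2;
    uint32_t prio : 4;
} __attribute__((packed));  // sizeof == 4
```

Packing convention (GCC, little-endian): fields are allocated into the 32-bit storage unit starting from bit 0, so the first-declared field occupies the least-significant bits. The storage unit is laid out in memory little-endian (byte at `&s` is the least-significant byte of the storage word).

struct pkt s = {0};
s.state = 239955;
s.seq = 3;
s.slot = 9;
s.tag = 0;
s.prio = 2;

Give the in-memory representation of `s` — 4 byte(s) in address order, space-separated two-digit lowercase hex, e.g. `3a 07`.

state (18b) val=239955 bits=0x3a953 at bit 0: 0x0003a953
seq (3b) val=3 bits=0x3 at bit 18: 0x000fa953
slot (5b) val=9 bits=0x9 at bit 21: 0x012fa953
tag (2b) val=0 bits=0x0 at bit 26: 0x012fa953
prio (4b) val=2 bits=0x2 at bit 28: 0x212fa953
word = 0x212fa953 → little-endian bytes:
  [0]=0x53  [1]=0xa9  [2]=0x2f  [3]=0x21

53 a9 2f 21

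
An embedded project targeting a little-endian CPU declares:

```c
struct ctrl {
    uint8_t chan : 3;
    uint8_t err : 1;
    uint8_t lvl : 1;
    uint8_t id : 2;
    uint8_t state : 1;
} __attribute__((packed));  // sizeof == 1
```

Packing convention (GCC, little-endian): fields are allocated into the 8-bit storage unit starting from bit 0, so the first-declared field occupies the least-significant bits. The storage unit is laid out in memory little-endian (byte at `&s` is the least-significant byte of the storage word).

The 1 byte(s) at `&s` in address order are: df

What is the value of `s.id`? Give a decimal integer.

2

[0]=0xdf (little-endian) → word 0xdf
chan:3 @ bit 0 → (0xdf>>0)&0x7 = 0x7
err:1 @ bit 3 → (0xdf>>3)&0x1 = 0x1
lvl:1 @ bit 4 → (0xdf>>4)&0x1 = 0x1
id:2 @ bit 5 → (0xdf>>5)&0x3 = 0x2  ←
state:1 @ bit 7 → (0xdf>>7)&0x1 = 0x1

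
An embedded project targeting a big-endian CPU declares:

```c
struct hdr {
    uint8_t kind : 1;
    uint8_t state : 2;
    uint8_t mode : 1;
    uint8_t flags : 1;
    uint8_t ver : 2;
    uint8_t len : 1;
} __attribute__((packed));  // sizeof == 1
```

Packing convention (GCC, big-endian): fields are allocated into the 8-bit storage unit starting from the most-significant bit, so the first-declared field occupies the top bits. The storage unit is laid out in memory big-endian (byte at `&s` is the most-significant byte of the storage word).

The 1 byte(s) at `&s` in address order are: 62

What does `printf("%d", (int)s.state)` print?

[0]=0x62 (big-endian) → word 0x62
kind [7+:1] = (word>>7) & 0x1 = 0
state [5+:2] = (word>>5) & 0x3 = 3  ←
mode [4+:1] = (word>>4) & 0x1 = 0
flags [3+:1] = (word>>3) & 0x1 = 0
ver [1+:2] = (word>>1) & 0x3 = 1
len [0+:1] = (word>>0) & 0x1 = 0

3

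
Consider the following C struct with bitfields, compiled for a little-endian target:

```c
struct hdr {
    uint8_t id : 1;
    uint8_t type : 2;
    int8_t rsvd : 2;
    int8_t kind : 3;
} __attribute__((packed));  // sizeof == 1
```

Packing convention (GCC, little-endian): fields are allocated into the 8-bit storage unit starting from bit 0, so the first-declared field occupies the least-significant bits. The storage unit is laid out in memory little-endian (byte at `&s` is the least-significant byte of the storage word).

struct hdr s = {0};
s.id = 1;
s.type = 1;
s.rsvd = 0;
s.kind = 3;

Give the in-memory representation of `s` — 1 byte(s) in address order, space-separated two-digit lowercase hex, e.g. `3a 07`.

63

id (1b) val=1 bits=0x1 at bit 0: 0x01
type (2b) val=1 bits=0x1 at bit 1: 0x03
rsvd (2b) val=0 bits=0x0 at bit 3: 0x03
kind (3b) val=3 bits=0x3 at bit 5: 0x63
word = 0x63 → little-endian bytes:
  [0]=0x63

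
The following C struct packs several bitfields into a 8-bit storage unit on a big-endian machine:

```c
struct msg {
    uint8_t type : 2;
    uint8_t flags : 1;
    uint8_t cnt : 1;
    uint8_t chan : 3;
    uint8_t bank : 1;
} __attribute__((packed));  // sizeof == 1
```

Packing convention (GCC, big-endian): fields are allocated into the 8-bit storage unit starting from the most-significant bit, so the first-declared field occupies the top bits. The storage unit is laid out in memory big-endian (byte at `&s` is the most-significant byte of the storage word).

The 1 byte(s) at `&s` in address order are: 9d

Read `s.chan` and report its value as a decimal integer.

6

[0]=0x9d (big-endian) → word 0x9d
type:2 @ bit 6 → (0x9d>>6)&0x3 = 0x2
flags:1 @ bit 5 → (0x9d>>5)&0x1 = 0x0
cnt:1 @ bit 4 → (0x9d>>4)&0x1 = 0x1
chan:3 @ bit 1 → (0x9d>>1)&0x7 = 0x6  ←
bank:1 @ bit 0 → (0x9d>>0)&0x1 = 0x1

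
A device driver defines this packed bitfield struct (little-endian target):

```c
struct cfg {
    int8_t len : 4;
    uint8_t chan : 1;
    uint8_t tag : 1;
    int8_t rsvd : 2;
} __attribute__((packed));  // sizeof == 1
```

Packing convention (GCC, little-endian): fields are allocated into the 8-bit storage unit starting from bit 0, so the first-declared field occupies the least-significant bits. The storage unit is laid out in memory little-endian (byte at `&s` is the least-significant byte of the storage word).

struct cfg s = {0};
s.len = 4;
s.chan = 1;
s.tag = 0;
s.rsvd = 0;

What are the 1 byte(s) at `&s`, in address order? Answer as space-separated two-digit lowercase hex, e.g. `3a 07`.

14

len:4 = 4 → 0x4 << 0 → word 0x04
chan:1 = 1 → 0x1 << 4 → word 0x14
tag:1 = 0 → 0x0 << 5 → word 0x14
rsvd:2 = 0 → 0x0 << 6 → word 0x14
word = 0x14 → little-endian bytes:
  [0]=0x14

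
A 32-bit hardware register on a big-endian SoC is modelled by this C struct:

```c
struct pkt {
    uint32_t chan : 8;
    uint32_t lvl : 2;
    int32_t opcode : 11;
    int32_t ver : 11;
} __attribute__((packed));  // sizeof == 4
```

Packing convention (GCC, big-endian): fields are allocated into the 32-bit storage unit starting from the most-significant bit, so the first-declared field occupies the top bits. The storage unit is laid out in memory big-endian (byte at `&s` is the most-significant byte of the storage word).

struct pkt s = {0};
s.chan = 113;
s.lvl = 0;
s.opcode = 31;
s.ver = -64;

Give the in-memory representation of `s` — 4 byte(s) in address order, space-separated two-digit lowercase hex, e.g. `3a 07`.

71 00 ff c0

chan:8 = 113 → 0x71 << 24 → word 0x71000000
lvl:2 = 0 → 0x0 << 22 → word 0x71000000
opcode:11 = 31 → 0x1f << 11 → word 0x7100f800
ver:11 = -64 → 0x7c0 << 0 → word 0x7100ffc0
word = 0x7100ffc0 → big-endian bytes:
  [0]=0x71  [1]=0x00  [2]=0xff  [3]=0xc0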